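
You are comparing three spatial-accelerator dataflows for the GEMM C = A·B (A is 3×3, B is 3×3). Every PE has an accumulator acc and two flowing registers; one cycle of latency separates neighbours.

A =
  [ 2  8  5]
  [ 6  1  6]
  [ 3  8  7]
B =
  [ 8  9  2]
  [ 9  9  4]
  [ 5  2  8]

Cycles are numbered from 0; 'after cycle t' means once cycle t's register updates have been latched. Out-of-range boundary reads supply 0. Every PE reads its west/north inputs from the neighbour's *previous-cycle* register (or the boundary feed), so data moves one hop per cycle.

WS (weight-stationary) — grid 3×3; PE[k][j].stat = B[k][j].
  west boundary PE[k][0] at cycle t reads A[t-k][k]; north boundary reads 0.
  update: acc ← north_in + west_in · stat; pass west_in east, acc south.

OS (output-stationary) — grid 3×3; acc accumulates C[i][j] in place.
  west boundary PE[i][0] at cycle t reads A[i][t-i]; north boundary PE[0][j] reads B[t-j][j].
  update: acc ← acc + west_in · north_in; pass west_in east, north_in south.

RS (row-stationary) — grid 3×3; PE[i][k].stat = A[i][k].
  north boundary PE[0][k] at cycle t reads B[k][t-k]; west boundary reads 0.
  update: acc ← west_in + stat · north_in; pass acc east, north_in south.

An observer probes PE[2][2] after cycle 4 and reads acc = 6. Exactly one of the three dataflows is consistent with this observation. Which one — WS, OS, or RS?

dataflow = OS

WS (3×3 grid), PE[2][2]:
  [0] (2,2) acc=0 (h:0 v:0)
  [1] (2,2) acc=0 (h:0 v:0)
  [2] (2,2) acc=0 (h:0 v:0)
  [3] (2,2) acc=0 (h:0 v:0)
  [4] (2,2) acc=76 (h:5 v:76)
OS (3×3 grid), PE[2][2]:
  [0] (2,2) acc=0 (h:0 v:0)
  [1] (2,2) acc=0 (h:0 v:0)
  [2] (2,2) acc=0 (h:0 v:0)
  [3] (2,2) acc=0 (h:0 v:0)
  [4] (2,2) acc=6 (h:3 v:2)
RS (3×3 grid), PE[2][2]:
  [0] (2,2) acc=0 (h:0 v:0)
  [1] (2,2) acc=0 (h:0 v:0)
  [2] (2,2) acc=0 (h:0 v:0)
  [3] (2,2) acc=0 (h:0 v:0)
  [4] (2,2) acc=131 (h:131 v:5)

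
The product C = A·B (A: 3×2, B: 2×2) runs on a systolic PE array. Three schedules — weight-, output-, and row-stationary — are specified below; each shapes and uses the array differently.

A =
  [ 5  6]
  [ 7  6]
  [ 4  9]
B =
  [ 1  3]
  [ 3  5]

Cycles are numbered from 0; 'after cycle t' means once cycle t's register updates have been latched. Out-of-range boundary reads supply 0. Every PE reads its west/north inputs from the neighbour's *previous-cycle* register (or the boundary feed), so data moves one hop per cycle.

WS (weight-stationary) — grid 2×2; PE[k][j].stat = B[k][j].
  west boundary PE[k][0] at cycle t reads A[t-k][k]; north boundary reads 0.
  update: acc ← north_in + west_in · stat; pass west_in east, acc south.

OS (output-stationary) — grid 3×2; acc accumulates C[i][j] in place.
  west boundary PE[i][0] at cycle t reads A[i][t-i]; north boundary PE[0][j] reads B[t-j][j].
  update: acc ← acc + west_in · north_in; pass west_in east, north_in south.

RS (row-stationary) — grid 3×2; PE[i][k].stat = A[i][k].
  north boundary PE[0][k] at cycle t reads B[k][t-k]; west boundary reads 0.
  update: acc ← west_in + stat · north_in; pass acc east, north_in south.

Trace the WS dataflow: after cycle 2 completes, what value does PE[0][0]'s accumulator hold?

PE[0][0].acc = 4

WS 2×2: PE[0][0] cycle-by-cycle (with neighbour feeds):
  @0  [0,0]  acc 5  |  →5  ↓5
  @1  [0,0]  acc 7  |  →7  ↓7
  @2  [0,0]  acc 4  |  →4  ↓4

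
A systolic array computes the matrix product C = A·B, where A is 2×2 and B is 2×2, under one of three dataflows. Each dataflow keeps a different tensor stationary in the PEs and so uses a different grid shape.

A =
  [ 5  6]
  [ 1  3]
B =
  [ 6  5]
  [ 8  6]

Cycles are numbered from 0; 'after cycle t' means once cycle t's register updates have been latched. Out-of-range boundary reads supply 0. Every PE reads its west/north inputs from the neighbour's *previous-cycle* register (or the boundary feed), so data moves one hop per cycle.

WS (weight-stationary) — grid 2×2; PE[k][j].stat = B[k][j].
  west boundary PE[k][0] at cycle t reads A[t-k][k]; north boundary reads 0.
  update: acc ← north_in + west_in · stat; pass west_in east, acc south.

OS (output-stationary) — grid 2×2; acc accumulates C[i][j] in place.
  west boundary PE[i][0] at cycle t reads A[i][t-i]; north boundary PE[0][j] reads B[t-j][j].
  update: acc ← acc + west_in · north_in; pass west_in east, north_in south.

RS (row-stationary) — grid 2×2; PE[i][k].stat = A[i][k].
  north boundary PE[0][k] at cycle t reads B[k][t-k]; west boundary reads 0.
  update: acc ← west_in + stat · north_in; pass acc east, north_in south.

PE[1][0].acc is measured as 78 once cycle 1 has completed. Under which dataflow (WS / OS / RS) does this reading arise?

dataflow = WS

Under WS (2×2), PE[1][0]:
  after 0 — PE[1][0] acc=0, pass-E 0, pass-S 0
  after 1 — PE[1][0] acc=78, pass-E 6, pass-S 78
Under OS (2×2), PE[1][0]:
  after 0 — PE[1][0] acc=0, pass-E 0, pass-S 0
  after 1 — PE[1][0] acc=6, pass-E 1, pass-S 6
Under RS (2×2), PE[1][0]:
  after 0 — PE[1][0] acc=0, pass-E 0, pass-S 0
  after 1 — PE[1][0] acc=6, pass-E 6, pass-S 6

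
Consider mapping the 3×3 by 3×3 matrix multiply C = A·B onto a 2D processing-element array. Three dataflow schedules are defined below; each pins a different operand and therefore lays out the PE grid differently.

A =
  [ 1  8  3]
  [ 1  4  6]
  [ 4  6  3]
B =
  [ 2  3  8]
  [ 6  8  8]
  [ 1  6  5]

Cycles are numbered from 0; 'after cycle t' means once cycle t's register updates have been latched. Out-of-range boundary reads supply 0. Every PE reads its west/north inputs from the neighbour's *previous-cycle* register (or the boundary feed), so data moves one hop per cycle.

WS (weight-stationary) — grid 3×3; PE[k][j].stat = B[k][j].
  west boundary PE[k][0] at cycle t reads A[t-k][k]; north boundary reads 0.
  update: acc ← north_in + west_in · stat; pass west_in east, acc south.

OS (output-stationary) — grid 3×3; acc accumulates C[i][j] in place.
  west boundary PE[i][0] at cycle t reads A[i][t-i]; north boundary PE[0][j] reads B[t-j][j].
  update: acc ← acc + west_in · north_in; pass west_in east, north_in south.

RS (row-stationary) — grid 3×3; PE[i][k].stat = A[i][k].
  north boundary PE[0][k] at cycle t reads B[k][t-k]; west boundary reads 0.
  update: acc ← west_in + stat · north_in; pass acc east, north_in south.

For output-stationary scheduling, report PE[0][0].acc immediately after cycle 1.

PE[0][0].acc = 50

OS 3×3: PE[0][0] cycle-by-cycle (with neighbour feeds):
  0: (0,0).acc=2  regs=<1,2>
  1: (0,0).acc=50  regs=<8,6>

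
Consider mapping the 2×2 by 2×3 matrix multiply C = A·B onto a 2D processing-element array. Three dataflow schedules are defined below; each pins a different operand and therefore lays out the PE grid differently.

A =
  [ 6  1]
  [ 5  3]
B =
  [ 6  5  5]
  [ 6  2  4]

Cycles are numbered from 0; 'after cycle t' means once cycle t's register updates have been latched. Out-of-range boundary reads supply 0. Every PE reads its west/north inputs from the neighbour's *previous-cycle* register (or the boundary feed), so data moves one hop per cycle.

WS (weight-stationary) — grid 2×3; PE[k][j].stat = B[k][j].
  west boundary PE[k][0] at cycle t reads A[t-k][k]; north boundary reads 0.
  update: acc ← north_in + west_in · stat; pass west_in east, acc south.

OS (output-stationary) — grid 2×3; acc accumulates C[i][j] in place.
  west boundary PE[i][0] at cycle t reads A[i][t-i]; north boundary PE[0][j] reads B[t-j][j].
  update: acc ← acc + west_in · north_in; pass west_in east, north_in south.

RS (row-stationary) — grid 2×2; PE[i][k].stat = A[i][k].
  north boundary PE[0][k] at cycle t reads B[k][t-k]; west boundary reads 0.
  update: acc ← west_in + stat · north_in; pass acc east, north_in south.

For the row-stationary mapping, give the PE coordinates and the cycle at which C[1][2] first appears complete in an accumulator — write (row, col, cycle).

RS — PE[1][1] is where C[1][2] collects:
  @0  [1,1]  acc 0  |  →0  ↓0
  @1  [1,1]  acc 0  |  →0  ↓0
  @2  [1,1]  acc 48  |  →48  ↓6
  @3  [1,1]  acc 31  |  →31  ↓2
  @4  [1,1]  acc 37  |  →37  ↓4

(row, col, cycle) = (1, 1, 4)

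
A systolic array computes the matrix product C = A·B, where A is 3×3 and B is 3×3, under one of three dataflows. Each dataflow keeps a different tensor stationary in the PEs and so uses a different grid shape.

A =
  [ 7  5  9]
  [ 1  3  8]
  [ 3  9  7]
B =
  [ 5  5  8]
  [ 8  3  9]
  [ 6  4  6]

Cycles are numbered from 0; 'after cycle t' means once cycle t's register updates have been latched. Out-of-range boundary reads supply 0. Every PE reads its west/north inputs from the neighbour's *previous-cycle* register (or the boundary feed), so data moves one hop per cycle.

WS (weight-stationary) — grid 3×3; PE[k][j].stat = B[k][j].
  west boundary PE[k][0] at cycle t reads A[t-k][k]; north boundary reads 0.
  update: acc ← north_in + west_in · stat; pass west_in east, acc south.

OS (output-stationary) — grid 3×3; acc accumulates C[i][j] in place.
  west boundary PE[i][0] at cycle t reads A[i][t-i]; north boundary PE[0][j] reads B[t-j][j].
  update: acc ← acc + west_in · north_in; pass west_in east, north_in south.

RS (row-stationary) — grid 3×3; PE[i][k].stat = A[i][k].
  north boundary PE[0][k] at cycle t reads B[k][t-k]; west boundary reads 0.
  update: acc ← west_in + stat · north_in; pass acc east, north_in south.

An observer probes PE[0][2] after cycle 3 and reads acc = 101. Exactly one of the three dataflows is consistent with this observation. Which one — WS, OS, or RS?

dataflow = OS

WS (3×3 grid), PE[0][2]:
  cycle 0: PE[0][2] → acc 0, east 0, south 0
  cycle 1: PE[0][2] → acc 0, east 0, south 0
  cycle 2: PE[0][2] → acc 56, east 7, south 56
  cycle 3: PE[0][2] → acc 8, east 1, south 8
OS (3×3 grid), PE[0][2]:
  cycle 0: PE[0][2] → acc 0, east 0, south 0
  cycle 1: PE[0][2] → acc 0, east 0, south 0
  cycle 2: PE[0][2] → acc 56, east 7, south 8
  cycle 3: PE[0][2] → acc 101, east 5, south 9
RS (3×3 grid), PE[0][2]:
  cycle 0: PE[0][2] → acc 0, east 0, south 0
  cycle 1: PE[0][2] → acc 0, east 0, south 0
  cycle 2: PE[0][2] → acc 129, east 129, south 6
  cycle 3: PE[0][2] → acc 86, east 86, south 4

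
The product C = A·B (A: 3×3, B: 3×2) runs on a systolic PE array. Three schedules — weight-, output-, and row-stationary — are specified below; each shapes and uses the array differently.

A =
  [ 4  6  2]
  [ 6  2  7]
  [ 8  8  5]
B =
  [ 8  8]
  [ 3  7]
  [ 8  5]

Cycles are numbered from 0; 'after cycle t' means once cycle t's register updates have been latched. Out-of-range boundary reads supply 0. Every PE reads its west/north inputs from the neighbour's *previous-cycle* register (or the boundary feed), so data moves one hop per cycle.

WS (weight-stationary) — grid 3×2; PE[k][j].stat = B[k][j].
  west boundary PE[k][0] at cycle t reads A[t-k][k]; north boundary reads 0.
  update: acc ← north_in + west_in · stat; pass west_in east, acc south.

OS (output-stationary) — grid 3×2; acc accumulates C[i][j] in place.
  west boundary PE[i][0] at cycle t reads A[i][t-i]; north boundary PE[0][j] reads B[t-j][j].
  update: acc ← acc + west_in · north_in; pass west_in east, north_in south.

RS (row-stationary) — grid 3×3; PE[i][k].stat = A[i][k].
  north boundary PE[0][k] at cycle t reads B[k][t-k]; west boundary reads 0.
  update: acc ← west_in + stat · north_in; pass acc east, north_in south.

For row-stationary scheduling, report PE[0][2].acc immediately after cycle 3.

RS on a 3×3 grid — tracing PE[0][2] and its feeders:
  [0] (0,1) acc=0 (h:0 v:0)
  [0] (0,2) acc=0 (h:0 v:0)
  [1] (0,1) acc=50 (h:50 v:3)
  [1] (0,2) acc=0 (h:0 v:0)
  [2] (0,1) acc=74 (h:74 v:7)
  [2] (0,2) acc=66 (h:66 v:8)
  [3] (0,1) acc=0 (h:0 v:0)
  [3] (0,2) acc=84 (h:84 v:5)

PE[0][2].acc = 84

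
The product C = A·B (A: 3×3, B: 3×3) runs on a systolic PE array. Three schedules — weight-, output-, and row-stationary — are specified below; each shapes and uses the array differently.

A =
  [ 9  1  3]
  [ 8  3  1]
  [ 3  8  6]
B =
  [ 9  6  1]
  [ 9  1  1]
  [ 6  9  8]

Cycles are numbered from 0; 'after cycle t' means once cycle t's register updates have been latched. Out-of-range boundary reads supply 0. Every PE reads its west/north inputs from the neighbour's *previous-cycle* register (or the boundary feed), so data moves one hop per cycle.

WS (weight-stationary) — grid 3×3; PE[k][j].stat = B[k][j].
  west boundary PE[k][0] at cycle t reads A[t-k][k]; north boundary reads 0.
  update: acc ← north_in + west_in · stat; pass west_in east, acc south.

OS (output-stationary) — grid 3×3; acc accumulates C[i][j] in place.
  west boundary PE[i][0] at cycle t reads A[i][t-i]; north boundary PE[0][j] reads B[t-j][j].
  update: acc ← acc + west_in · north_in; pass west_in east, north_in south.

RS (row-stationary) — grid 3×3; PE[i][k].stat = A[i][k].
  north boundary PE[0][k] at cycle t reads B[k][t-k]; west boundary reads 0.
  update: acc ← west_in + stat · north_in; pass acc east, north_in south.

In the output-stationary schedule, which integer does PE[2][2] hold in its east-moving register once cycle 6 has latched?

register = 6

OS (3×3). Following PE[2][2] plus its west/north inputs:
  c0 r1c2: 0 / 0 / 0
  c0 r2c1: 0 / 0 / 0
  c0 r2c2: 0 / 0 / 0
  c1 r1c2: 0 / 0 / 0
  c1 r2c1: 0 / 0 / 0
  c1 r2c2: 0 / 0 / 0
  c2 r1c2: 0 / 0 / 0
  c2 r2c1: 0 / 0 / 0
  c2 r2c2: 0 / 0 / 0
  c3 r1c2: 8 / 8 / 1
  c3 r2c1: 18 / 3 / 6
  c3 r2c2: 0 / 0 / 0
  c4 r1c2: 11 / 3 / 1
  c4 r2c1: 26 / 8 / 1
  c4 r2c2: 3 / 3 / 1
  c5 r1c2: 19 / 1 / 8
  c5 r2c1: 80 / 6 / 9
  c5 r2c2: 11 / 8 / 1
  c6 r1c2: 19 / 0 / 0
  c6 r2c1: 80 / 0 / 0
  c6 r2c2: 59 / 6 / 8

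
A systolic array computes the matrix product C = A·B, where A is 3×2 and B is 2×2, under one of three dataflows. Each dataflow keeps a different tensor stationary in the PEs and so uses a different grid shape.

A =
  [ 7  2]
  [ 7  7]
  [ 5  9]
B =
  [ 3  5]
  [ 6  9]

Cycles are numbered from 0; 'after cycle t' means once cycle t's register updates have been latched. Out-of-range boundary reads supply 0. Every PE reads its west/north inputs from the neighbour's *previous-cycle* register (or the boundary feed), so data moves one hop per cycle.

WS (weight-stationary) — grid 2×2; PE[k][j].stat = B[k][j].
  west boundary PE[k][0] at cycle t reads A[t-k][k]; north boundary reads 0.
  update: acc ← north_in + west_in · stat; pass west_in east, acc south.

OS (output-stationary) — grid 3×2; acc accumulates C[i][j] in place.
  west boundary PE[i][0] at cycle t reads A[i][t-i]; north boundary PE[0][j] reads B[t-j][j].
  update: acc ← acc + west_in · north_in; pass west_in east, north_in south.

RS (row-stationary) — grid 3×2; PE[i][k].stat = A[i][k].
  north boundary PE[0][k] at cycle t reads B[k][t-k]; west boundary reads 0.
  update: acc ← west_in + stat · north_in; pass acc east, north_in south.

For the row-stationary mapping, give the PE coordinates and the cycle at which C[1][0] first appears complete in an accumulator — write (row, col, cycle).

RS: C[1][0] accumulates in PE[1][1]:
  step 0 · PE1,1: acc=0; fwd→0 fwd↓0
  step 1 · PE1,1: acc=0; fwd→0 fwd↓0
  step 2 · PE1,1: acc=63; fwd→63 fwd↓6

(row, col, cycle) = (1, 1, 2)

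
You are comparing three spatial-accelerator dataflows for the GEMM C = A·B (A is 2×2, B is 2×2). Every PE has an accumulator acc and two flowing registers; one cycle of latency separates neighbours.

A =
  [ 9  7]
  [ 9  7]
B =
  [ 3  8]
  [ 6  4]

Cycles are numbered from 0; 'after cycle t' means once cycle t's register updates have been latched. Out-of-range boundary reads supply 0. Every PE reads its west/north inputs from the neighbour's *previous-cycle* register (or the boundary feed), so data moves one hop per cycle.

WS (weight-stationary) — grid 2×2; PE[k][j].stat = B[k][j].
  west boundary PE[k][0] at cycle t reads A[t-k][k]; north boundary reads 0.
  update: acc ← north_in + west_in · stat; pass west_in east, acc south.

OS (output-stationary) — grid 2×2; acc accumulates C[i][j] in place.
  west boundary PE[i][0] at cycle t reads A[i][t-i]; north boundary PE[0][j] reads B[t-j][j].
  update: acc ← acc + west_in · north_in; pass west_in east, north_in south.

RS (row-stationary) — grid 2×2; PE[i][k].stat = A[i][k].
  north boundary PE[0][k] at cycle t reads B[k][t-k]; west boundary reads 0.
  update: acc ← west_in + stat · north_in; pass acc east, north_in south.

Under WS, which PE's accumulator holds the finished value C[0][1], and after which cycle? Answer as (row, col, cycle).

(row, col, cycle) = (1, 1, 2)

WS: C[0][1] accumulates in PE[1][1]:
  step 0 · PE1,1: acc=0; fwd→0 fwd↓0
  step 1 · PE1,1: acc=0; fwd→0 fwd↓0
  step 2 · PE1,1: acc=100; fwd→7 fwd↓100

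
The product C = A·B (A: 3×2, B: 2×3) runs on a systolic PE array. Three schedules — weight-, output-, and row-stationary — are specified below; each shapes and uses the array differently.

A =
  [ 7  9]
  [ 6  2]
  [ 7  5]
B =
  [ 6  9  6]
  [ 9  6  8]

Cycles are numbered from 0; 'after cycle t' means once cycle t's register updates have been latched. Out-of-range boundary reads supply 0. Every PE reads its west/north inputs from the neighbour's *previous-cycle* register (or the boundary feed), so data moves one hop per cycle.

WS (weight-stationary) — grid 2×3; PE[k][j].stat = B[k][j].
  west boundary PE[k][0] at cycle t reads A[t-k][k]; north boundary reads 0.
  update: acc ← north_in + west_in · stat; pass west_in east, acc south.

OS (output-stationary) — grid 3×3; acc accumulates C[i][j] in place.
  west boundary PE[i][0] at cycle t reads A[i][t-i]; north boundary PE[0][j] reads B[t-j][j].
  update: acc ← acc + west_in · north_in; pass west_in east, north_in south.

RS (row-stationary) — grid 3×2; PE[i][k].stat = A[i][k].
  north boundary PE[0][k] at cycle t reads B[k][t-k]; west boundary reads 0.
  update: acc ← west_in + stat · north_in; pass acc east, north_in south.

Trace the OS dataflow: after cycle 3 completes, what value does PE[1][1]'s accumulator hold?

OS (3×3). Following PE[1][1] plus its west/north inputs:
  c0 r0c1: 0 / 0 / 0
  c0 r1c0: 0 / 0 / 0
  c0 r1c1: 0 / 0 / 0
  c1 r0c1: 63 / 7 / 9
  c1 r1c0: 36 / 6 / 6
  c1 r1c1: 0 / 0 / 0
  c2 r0c1: 117 / 9 / 6
  c2 r1c0: 54 / 2 / 9
  c2 r1c1: 54 / 6 / 9
  c3 r0c1: 117 / 0 / 0
  c3 r1c0: 54 / 0 / 0
  c3 r1c1: 66 / 2 / 6

PE[1][1].acc = 66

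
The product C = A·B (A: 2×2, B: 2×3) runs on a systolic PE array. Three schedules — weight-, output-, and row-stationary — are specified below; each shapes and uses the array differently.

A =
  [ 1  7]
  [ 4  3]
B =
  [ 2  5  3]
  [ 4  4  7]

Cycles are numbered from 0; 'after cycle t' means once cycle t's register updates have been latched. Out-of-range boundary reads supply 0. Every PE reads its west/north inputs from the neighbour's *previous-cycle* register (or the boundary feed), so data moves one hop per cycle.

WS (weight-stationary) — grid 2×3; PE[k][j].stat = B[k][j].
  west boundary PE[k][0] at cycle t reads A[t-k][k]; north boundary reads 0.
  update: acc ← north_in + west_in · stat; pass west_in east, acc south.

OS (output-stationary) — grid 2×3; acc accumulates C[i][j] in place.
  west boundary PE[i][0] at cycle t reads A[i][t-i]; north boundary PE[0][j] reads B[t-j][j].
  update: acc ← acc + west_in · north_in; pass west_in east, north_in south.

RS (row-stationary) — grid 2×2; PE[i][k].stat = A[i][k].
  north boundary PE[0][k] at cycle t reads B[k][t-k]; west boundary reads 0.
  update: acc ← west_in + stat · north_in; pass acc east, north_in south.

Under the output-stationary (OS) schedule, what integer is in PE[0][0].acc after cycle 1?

OS (2×3). Following PE[0][0] plus its west/north inputs:
  t=0 PE[0][0]: acc=2 h=1 v=2
  t=1 PE[0][0]: acc=30 h=7 v=4

PE[0][0].acc = 30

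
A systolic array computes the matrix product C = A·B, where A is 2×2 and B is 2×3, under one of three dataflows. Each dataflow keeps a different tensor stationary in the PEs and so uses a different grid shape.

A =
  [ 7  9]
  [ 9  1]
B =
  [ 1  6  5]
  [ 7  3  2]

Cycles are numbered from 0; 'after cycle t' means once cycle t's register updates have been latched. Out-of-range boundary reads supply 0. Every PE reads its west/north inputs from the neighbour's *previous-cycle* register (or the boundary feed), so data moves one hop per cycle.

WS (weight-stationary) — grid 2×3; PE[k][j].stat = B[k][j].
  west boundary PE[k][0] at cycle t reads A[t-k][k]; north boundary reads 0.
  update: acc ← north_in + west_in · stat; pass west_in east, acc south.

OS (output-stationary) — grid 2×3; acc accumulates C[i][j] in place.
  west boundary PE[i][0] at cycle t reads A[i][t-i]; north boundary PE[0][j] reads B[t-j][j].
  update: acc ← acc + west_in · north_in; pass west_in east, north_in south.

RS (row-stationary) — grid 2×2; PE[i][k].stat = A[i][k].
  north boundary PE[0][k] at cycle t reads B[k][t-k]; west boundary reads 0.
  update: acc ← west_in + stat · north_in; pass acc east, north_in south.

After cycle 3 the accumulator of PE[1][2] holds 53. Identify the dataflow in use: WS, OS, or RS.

dataflow = WS

Under WS (2×3), PE[1][2]:
  0: (1,2).acc=0  regs=<0,0>
  1: (1,2).acc=0  regs=<0,0>
  2: (1,2).acc=0  regs=<0,0>
  3: (1,2).acc=53  regs=<9,53>
Under OS (2×3), PE[1][2]:
  0: (1,2).acc=0  regs=<0,0>
  1: (1,2).acc=0  regs=<0,0>
  2: (1,2).acc=0  regs=<0,0>
  3: (1,2).acc=45  regs=<9,5>
RS (2×2): PE[1][2] does not exist.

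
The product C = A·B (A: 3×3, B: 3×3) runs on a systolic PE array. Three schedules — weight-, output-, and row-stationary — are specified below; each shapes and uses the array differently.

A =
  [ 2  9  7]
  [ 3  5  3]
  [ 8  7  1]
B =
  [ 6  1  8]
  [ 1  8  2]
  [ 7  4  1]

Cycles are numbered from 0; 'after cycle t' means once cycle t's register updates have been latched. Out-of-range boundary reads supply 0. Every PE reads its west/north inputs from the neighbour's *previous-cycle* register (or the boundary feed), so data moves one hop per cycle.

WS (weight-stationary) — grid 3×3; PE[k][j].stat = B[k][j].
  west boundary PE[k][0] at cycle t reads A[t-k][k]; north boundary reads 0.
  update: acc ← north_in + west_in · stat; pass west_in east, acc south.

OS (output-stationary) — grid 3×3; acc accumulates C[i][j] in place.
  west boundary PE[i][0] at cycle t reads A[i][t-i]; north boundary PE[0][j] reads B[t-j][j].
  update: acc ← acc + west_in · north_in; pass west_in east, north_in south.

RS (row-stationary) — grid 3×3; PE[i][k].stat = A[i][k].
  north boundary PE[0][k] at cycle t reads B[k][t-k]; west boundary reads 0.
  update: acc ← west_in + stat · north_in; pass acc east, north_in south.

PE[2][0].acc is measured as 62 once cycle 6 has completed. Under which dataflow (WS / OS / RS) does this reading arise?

dataflow = OS

— WS: 3×3; PE[2][0] trace:
  step 0 · PE2,0: acc=0; fwd→0 fwd↓0
  step 1 · PE2,0: acc=0; fwd→0 fwd↓0
  step 2 · PE2,0: acc=70; fwd→7 fwd↓70
  step 3 · PE2,0: acc=44; fwd→3 fwd↓44
  step 4 · PE2,0: acc=62; fwd→1 fwd↓62
  step 5 · PE2,0: acc=0; fwd→0 fwd↓0
  step 6 · PE2,0: acc=0; fwd→0 fwd↓0
— OS: 3×3; PE[2][0] trace:
  step 0 · PE2,0: acc=0; fwd→0 fwd↓0
  step 1 · PE2,0: acc=0; fwd→0 fwd↓0
  step 2 · PE2,0: acc=48; fwd→8 fwd↓6
  step 3 · PE2,0: acc=55; fwd→7 fwd↓1
  step 4 · PE2,0: acc=62; fwd→1 fwd↓7
  step 5 · PE2,0: acc=62; fwd→0 fwd↓0
  step 6 · PE2,0: acc=62; fwd→0 fwd↓0
— RS: 3×3; PE[2][0] trace:
  step 0 · PE2,0: acc=0; fwd→0 fwd↓0
  step 1 · PE2,0: acc=0; fwd→0 fwd↓0
  step 2 · PE2,0: acc=48; fwd→48 fwd↓6
  step 3 · PE2,0: acc=8; fwd→8 fwd↓1
  step 4 · PE2,0: acc=64; fwd→64 fwd↓8
  step 5 · PE2,0: acc=0; fwd→0 fwd↓0
  step 6 · PE2,0: acc=0; fwd→0 fwd↓0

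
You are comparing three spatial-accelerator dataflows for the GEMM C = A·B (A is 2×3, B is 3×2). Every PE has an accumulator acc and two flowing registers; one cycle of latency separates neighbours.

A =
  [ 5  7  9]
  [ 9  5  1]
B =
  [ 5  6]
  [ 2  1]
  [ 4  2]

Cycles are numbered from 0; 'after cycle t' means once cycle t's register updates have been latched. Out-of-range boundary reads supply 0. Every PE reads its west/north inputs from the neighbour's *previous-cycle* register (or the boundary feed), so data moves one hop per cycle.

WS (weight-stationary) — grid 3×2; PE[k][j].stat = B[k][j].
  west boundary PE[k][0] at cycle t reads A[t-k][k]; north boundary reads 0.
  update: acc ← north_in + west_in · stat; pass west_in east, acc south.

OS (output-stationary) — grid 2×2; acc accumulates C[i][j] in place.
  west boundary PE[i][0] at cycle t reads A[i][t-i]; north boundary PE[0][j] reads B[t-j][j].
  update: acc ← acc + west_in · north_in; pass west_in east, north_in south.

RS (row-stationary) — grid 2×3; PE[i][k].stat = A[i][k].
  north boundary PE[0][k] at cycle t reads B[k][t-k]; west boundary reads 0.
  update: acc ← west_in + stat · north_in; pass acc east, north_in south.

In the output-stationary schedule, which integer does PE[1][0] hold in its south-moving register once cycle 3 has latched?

OS 2×2: PE[1][0] cycle-by-cycle (with neighbour feeds):
  c0 r0c0: 25 / 5 / 5
  c0 r1c0: 0 / 0 / 0
  c1 r0c0: 39 / 7 / 2
  c1 r1c0: 45 / 9 / 5
  c2 r0c0: 75 / 9 / 4
  c2 r1c0: 55 / 5 / 2
  c3 r0c0: 75 / 0 / 0
  c3 r1c0: 59 / 1 / 4

register = 4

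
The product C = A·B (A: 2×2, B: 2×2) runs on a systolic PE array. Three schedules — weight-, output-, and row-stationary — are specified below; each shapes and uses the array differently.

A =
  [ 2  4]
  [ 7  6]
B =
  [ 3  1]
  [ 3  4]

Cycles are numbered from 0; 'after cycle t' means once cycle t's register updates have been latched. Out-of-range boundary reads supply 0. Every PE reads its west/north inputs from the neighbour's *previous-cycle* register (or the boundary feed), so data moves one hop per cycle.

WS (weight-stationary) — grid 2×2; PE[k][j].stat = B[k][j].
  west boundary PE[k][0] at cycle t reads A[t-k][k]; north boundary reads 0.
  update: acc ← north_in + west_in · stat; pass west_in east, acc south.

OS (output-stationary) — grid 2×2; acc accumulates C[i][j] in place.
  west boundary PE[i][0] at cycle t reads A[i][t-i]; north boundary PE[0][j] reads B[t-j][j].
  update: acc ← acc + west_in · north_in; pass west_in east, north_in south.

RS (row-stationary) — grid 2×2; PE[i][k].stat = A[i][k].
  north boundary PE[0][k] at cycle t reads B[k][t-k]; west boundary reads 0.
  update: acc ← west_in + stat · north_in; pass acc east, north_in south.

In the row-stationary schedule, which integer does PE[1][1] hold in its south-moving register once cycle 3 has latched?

register = 4

RS 2×2: PE[1][1] cycle-by-cycle (with neighbour feeds):
  @0  [0,1]  acc 0  |  →0  ↓0
  @0  [1,0]  acc 0  |  →0  ↓0
  @0  [1,1]  acc 0  |  →0  ↓0
  @1  [0,1]  acc 18  |  →18  ↓3
  @1  [1,0]  acc 21  |  →21  ↓3
  @1  [1,1]  acc 0  |  →0  ↓0
  @2  [0,1]  acc 18  |  →18  ↓4
  @2  [1,0]  acc 7  |  →7  ↓1
  @2  [1,1]  acc 39  |  →39  ↓3
  @3  [0,1]  acc 0  |  →0  ↓0
  @3  [1,0]  acc 0  |  →0  ↓0
  @3  [1,1]  acc 31  |  →31  ↓4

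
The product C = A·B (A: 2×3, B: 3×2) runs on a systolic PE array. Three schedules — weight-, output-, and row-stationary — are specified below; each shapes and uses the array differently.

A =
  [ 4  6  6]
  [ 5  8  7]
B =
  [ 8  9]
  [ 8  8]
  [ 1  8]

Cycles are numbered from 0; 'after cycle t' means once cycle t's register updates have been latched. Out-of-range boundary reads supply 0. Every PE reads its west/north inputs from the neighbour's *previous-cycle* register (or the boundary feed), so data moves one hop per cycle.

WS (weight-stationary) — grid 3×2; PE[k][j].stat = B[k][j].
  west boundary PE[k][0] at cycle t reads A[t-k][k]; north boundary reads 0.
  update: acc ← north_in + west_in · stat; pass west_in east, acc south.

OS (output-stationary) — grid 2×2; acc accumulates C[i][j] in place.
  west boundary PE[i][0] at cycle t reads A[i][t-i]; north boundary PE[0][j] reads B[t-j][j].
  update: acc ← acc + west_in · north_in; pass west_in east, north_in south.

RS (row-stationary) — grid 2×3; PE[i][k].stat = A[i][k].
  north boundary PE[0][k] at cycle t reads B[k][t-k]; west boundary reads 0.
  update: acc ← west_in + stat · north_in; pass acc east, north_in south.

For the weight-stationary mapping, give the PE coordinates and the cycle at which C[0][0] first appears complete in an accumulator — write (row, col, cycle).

(row, col, cycle) = (2, 0, 2)

Under WS, C[0][0] lands at PE[2][0]:
  0: (2,0).acc=0  regs=<0,0>
  1: (2,0).acc=0  regs=<0,0>
  2: (2,0).acc=86  regs=<6,86>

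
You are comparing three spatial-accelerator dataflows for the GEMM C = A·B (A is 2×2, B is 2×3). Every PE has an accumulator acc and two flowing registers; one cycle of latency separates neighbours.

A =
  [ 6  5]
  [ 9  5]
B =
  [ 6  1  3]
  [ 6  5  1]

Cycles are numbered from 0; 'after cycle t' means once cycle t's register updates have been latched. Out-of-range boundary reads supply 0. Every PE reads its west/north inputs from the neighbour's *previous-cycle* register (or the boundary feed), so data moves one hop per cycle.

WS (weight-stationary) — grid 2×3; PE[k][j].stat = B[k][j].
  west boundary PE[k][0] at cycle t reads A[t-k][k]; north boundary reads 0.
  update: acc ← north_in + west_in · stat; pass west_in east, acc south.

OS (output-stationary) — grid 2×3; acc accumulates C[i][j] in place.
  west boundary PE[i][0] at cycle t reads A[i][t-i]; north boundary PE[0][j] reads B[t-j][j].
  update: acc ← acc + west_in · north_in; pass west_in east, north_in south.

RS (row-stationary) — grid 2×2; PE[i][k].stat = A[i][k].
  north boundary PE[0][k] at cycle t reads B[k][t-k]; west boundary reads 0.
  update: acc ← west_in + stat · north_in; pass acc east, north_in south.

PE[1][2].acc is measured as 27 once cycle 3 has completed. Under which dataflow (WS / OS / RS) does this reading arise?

— WS: 2×3; PE[1][2] trace:
  @0  [1,2]  acc 0  |  →0  ↓0
  @1  [1,2]  acc 0  |  →0  ↓0
  @2  [1,2]  acc 0  |  →0  ↓0
  @3  [1,2]  acc 23  |  →5  ↓23
— OS: 2×3; PE[1][2] trace:
  @0  [1,2]  acc 0  |  →0  ↓0
  @1  [1,2]  acc 0  |  →0  ↓0
  @2  [1,2]  acc 0  |  →0  ↓0
  @3  [1,2]  acc 27  |  →9  ↓3
RS: PE[1][2] is outside its 2×2 grid.

dataflow = OS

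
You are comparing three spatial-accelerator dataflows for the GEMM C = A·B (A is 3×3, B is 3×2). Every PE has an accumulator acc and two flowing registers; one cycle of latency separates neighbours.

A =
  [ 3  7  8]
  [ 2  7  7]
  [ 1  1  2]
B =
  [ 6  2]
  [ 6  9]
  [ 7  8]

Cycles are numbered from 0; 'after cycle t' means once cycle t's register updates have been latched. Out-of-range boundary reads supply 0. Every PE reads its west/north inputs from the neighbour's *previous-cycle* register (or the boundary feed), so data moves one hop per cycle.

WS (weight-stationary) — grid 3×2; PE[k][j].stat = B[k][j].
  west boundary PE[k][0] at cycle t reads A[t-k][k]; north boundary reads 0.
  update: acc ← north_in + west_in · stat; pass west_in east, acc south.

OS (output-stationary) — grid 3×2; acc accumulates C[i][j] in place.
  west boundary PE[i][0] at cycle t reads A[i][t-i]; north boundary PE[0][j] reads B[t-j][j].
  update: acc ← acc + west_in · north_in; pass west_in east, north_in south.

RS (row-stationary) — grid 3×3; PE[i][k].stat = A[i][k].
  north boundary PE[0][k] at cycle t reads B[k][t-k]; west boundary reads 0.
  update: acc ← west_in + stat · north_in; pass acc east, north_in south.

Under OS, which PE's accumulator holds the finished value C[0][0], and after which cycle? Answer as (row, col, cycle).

(row, col, cycle) = (0, 0, 2)

Under OS, C[0][0] lands at PE[0][0]:
  after 0 — PE[0][0] acc=18, pass-E 3, pass-S 6
  after 1 — PE[0][0] acc=60, pass-E 7, pass-S 6
  after 2 — PE[0][0] acc=116, pass-E 8, pass-S 7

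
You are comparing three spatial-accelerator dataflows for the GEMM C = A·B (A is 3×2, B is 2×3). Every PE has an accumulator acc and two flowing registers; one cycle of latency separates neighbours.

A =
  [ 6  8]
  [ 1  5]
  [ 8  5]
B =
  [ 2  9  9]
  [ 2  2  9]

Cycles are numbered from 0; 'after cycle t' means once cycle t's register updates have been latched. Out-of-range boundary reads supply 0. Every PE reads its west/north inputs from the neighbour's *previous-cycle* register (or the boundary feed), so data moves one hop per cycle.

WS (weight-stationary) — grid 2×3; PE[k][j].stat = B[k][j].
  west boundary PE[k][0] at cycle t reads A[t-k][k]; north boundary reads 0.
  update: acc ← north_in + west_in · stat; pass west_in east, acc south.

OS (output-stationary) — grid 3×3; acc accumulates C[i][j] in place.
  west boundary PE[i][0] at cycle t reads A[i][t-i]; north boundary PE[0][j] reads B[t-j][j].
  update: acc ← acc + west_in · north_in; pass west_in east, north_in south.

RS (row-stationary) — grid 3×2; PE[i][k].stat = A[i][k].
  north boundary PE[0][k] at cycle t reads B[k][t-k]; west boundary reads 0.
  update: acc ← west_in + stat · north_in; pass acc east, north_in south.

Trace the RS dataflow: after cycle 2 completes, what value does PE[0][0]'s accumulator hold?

RS 3×2: PE[0][0] cycle-by-cycle (with neighbour feeds):
  0: (0,0).acc=12  regs=<12,2>
  1: (0,0).acc=54  regs=<54,9>
  2: (0,0).acc=54  regs=<54,9>

PE[0][0].acc = 54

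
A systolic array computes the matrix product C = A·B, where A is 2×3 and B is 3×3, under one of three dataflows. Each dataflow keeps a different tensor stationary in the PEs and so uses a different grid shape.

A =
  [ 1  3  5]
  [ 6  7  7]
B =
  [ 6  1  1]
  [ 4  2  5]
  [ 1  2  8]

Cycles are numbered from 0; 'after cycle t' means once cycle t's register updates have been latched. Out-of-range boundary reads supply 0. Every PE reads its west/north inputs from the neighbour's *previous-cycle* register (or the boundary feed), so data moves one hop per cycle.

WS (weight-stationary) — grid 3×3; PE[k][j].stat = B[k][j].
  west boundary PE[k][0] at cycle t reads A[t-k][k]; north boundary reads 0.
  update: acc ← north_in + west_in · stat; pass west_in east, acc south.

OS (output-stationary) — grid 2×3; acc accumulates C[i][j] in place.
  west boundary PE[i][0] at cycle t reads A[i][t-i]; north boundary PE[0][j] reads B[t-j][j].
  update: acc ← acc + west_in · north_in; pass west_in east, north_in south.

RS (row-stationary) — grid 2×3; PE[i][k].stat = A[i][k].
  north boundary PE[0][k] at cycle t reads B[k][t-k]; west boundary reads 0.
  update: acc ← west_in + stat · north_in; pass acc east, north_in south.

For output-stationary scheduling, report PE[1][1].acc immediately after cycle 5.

PE[1][1].acc = 34

OS 2×3: PE[1][1] cycle-by-cycle (with neighbour feeds):
  [0] (0,1) acc=0 (h:0 v:0)
  [0] (1,0) acc=0 (h:0 v:0)
  [0] (1,1) acc=0 (h:0 v:0)
  [1] (0,1) acc=1 (h:1 v:1)
  [1] (1,0) acc=36 (h:6 v:6)
  [1] (1,1) acc=0 (h:0 v:0)
  [2] (0,1) acc=7 (h:3 v:2)
  [2] (1,0) acc=64 (h:7 v:4)
  [2] (1,1) acc=6 (h:6 v:1)
  [3] (0,1) acc=17 (h:5 v:2)
  [3] (1,0) acc=71 (h:7 v:1)
  [3] (1,1) acc=20 (h:7 v:2)
  [4] (0,1) acc=17 (h:0 v:0)
  [4] (1,0) acc=71 (h:0 v:0)
  [4] (1,1) acc=34 (h:7 v:2)
  [5] (0,1) acc=17 (h:0 v:0)
  [5] (1,0) acc=71 (h:0 v:0)
  [5] (1,1) acc=34 (h:0 v:0)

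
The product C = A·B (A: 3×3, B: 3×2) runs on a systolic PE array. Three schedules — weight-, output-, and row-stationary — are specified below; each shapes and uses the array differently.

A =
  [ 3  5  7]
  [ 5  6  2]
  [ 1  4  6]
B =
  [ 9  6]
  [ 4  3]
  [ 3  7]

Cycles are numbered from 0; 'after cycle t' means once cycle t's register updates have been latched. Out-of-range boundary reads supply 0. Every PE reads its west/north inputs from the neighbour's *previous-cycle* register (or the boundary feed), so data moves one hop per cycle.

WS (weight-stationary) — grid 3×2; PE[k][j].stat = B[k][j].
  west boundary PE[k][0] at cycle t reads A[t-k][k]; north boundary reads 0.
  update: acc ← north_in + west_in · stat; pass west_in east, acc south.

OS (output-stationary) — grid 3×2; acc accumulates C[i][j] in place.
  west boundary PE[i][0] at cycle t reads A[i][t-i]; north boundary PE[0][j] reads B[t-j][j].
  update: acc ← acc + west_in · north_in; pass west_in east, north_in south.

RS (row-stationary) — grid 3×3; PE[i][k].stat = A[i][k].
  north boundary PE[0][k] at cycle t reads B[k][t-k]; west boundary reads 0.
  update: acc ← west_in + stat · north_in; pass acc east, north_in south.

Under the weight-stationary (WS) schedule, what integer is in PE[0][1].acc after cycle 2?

PE[0][1].acc = 30

Tracing WS — 3×2 array, target PE[0][1]:
  t=0 PE[0][0]: acc=27 h=3 v=27
  t=0 PE[0][1]: acc=0 h=0 v=0
  t=1 PE[0][0]: acc=45 h=5 v=45
  t=1 PE[0][1]: acc=18 h=3 v=18
  t=2 PE[0][0]: acc=9 h=1 v=9
  t=2 PE[0][1]: acc=30 h=5 v=30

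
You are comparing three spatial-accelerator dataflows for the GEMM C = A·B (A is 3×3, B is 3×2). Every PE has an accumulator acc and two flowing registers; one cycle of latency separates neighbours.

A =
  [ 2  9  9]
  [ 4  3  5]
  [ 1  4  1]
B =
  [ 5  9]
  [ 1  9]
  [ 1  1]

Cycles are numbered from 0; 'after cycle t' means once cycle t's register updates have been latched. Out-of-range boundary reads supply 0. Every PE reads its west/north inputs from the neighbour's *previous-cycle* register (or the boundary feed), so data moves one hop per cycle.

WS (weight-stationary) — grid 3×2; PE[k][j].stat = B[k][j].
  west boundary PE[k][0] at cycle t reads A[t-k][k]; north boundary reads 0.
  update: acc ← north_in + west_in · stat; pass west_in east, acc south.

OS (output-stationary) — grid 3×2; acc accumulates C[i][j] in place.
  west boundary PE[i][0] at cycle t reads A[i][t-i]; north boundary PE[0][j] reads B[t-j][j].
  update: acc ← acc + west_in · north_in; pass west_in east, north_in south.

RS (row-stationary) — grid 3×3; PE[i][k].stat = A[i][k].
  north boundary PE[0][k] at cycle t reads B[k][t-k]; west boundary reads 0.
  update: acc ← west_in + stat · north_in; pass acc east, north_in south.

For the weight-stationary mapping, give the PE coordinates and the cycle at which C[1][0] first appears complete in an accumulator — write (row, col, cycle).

WS: C[1][0] accumulates in PE[2][0]:
  0: (2,0).acc=0  regs=<0,0>
  1: (2,0).acc=0  regs=<0,0>
  2: (2,0).acc=28  regs=<9,28>
  3: (2,0).acc=28  regs=<5,28>

(row, col, cycle) = (2, 0, 3)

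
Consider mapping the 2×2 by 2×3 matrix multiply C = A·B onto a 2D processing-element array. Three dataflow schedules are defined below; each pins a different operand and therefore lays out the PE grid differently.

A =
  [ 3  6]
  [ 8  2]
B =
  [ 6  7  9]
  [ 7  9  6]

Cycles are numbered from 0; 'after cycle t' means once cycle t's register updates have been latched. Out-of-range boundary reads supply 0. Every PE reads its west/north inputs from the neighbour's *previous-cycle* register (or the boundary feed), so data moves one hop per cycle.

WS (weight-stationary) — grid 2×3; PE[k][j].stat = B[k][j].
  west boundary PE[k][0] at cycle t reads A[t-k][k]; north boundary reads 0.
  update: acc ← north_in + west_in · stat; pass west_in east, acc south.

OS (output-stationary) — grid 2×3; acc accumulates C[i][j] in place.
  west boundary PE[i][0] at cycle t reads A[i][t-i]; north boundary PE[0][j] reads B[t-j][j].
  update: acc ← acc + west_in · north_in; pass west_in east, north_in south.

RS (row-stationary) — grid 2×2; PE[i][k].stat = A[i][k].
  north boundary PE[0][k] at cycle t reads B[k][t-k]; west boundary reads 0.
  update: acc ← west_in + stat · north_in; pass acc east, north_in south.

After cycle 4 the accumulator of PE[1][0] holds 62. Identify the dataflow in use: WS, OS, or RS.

dataflow = OS

WS [2×3] PE[1][0] across cycles:
  0: (1,0).acc=0  regs=<0,0>
  1: (1,0).acc=60  regs=<6,60>
  2: (1,0).acc=62  regs=<2,62>
  3: (1,0).acc=0  regs=<0,0>
  4: (1,0).acc=0  regs=<0,0>
OS [2×3] PE[1][0] across cycles:
  0: (1,0).acc=0  regs=<0,0>
  1: (1,0).acc=48  regs=<8,6>
  2: (1,0).acc=62  regs=<2,7>
  3: (1,0).acc=62  regs=<0,0>
  4: (1,0).acc=62  regs=<0,0>
RS [2×2] PE[1][0] across cycles:
  0: (1,0).acc=0  regs=<0,0>
  1: (1,0).acc=48  regs=<48,6>
  2: (1,0).acc=56  regs=<56,7>
  3: (1,0).acc=72  regs=<72,9>
  4: (1,0).acc=0  regs=<0,0>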